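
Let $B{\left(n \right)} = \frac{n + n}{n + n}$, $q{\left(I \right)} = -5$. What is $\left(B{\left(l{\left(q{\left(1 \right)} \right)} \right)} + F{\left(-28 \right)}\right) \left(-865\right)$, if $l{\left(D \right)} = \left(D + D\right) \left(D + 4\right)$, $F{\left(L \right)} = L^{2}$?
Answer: $-679025$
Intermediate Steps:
$l{\left(D \right)} = 2 D \left(4 + D\right)$
$B{\left(n \right)} = 1$ ($B{\left(n \right)} = \frac{2 n}{2 n} = 2 n \frac{1}{2 n} = 1$)
$\left(B{\left(l{\left(q{\left(1 \right)} \right)} \right)} + F{\left(-28 \right)}\right) \left(-865\right) = \left(1 + \left(-28\right)^{2}\right) \left(-865\right) = \left(1 + 784\right) \left(-865\right) = 785 \left(-865\right) = -679025$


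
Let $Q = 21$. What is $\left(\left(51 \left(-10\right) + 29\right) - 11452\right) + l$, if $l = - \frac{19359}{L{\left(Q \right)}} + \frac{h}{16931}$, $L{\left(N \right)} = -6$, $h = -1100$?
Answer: $- \frac{294821703}{33862} \approx -8706.6$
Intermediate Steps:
$l = \frac{109253543}{33862}$ ($l = - \frac{19359}{-6} - \frac{1100}{16931} = \left(-19359\right) \left(- \frac{1}{6}\right) - \frac{1100}{16931} = \frac{6453}{2} - \frac{1100}{16931} = \frac{109253543}{33862} \approx 3226.4$)
$\left(\left(51 \left(-10\right) + 29\right) - 11452\right) + l = \left(\left(51 \left(-10\right) + 29\right) - 11452\right) + \frac{109253543}{33862} = \left(\left(-510 + 29\right) - 11452\right) + \frac{109253543}{33862} = \left(-481 - 11452\right) + \frac{109253543}{33862} = -11933 + \frac{109253543}{33862} = - \frac{294821703}{33862}$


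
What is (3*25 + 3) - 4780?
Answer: -4702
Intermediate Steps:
(3*25 + 3) - 4780 = (75 + 3) - 4780 = 78 - 4780 = -4702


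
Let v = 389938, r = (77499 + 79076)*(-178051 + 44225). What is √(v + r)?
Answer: 2*I*√5238354003 ≈ 1.4475e+5*I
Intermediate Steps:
r = -20953805950 (r = 156575*(-133826) = -20953805950)
√(v + r) = √(389938 - 20953805950) = √(-20953416012) = 2*I*√5238354003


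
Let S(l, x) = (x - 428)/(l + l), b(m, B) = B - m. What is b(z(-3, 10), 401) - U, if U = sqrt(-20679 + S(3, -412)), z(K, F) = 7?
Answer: 394 - I*sqrt(20819) ≈ 394.0 - 144.29*I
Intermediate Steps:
S(l, x) = (-428 + x)/(2*l) (S(l, x) = (-428 + x)/((2*l)) = (-428 + x)*(1/(2*l)) = (-428 + x)/(2*l))
U = I*sqrt(20819) (U = sqrt(-20679 + (1/2)*(-428 - 412)/3) = sqrt(-20679 + (1/2)*(1/3)*(-840)) = sqrt(-20679 - 140) = sqrt(-20819) = I*sqrt(20819) ≈ 144.29*I)
b(z(-3, 10), 401) - U = (401 - 1*7) - I*sqrt(20819) = (401 - 7) - I*sqrt(20819) = 394 - I*sqrt(20819)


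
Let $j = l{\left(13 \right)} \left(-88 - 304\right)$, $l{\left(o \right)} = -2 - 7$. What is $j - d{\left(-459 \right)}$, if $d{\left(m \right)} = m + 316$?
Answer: $3671$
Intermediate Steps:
$d{\left(m \right)} = 316 + m$
$l{\left(o \right)} = -9$ ($l{\left(o \right)} = -2 - 7 = -9$)
$j = 3528$ ($j = - 9 \left(-88 - 304\right) = \left(-9\right) \left(-392\right) = 3528$)
$j - d{\left(-459 \right)} = 3528 - \left(316 - 459\right) = 3528 - -143 = 3528 + 143 = 3671$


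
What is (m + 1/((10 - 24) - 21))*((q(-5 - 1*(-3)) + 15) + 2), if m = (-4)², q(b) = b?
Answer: 1677/7 ≈ 239.57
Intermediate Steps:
m = 16
(m + 1/((10 - 24) - 21))*((q(-5 - 1*(-3)) + 15) + 2) = (16 + 1/((10 - 24) - 21))*(((-5 - 1*(-3)) + 15) + 2) = (16 + 1/(-14 - 21))*(((-5 + 3) + 15) + 2) = (16 + 1/(-35))*((-2 + 15) + 2) = (16 - 1/35)*(13 + 2) = (559/35)*15 = 1677/7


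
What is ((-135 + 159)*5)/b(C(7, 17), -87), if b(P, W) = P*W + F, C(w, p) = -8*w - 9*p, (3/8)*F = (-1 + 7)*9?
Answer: 40/6109 ≈ 0.0065477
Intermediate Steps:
F = 144 (F = 8*((-1 + 7)*9)/3 = 8*(6*9)/3 = (8/3)*54 = 144)
C(w, p) = -9*p - 8*w
b(P, W) = 144 + P*W (b(P, W) = P*W + 144 = 144 + P*W)
((-135 + 159)*5)/b(C(7, 17), -87) = ((-135 + 159)*5)/(144 + (-9*17 - 8*7)*(-87)) = (24*5)/(144 + (-153 - 56)*(-87)) = 120/(144 - 209*(-87)) = 120/(144 + 18183) = 120/18327 = 120*(1/18327) = 40/6109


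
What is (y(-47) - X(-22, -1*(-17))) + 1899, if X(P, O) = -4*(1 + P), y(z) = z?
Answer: 1768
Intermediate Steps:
X(P, O) = -4 - 4*P
(y(-47) - X(-22, -1*(-17))) + 1899 = (-47 - (-4 - 4*(-22))) + 1899 = (-47 - (-4 + 88)) + 1899 = (-47 - 1*84) + 1899 = (-47 - 84) + 1899 = -131 + 1899 = 1768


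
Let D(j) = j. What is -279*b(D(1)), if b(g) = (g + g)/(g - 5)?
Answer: 279/2 ≈ 139.50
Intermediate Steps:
b(g) = 2*g/(-5 + g) (b(g) = (2*g)/(-5 + g) = 2*g/(-5 + g))
-279*b(D(1)) = -558/(-5 + 1) = -558/(-4) = -558*(-1)/4 = -279*(-½) = 279/2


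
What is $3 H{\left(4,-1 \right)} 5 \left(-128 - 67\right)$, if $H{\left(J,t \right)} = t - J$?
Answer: $14625$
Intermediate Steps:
$3 H{\left(4,-1 \right)} 5 \left(-128 - 67\right) = 3 \left(-1 - 4\right) 5 \left(-128 - 67\right) = 3 \left(-1 - 4\right) 5 \left(-195\right) = 3 \left(-5\right) 5 \left(-195\right) = \left(-15\right) 5 \left(-195\right) = \left(-75\right) \left(-195\right) = 14625$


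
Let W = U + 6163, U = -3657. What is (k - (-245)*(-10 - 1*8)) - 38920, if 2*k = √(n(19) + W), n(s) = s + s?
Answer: -43330 + 2*√159 ≈ -43305.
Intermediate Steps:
n(s) = 2*s
W = 2506 (W = -3657 + 6163 = 2506)
k = 2*√159 (k = √(2*19 + 2506)/2 = √(38 + 2506)/2 = √2544/2 = (4*√159)/2 = 2*√159 ≈ 25.219)
(k - (-245)*(-10 - 1*8)) - 38920 = (2*√159 - (-245)*(-10 - 1*8)) - 38920 = (2*√159 - (-245)*(-10 - 8)) - 38920 = (2*√159 - (-245)*(-18)) - 38920 = (2*√159 - 1*4410) - 38920 = (2*√159 - 4410) - 38920 = (-4410 + 2*√159) - 38920 = -43330 + 2*√159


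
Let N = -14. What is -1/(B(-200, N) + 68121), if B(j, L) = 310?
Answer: -1/68431 ≈ -1.4613e-5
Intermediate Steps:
-1/(B(-200, N) + 68121) = -1/(310 + 68121) = -1/68431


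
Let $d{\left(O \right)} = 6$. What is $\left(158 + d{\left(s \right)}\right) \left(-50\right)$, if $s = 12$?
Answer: $-8200$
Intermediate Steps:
$\left(158 + d{\left(s \right)}\right) \left(-50\right) = \left(158 + 6\right) \left(-50\right) = 164 \left(-50\right) = -8200$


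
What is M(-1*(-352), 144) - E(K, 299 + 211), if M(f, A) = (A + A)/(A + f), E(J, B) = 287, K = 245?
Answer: -8879/31 ≈ -286.42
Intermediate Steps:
M(f, A) = 2*A/(A + f) (M(f, A) = (2*A)/(A + f) = 2*A/(A + f))
M(-1*(-352), 144) - E(K, 299 + 211) = 2*144/(144 - 1*(-352)) - 1*287 = 2*144/(144 + 352) - 287 = 2*144/496 - 287 = 2*144*(1/496) - 287 = 18/31 - 287 = -8879/31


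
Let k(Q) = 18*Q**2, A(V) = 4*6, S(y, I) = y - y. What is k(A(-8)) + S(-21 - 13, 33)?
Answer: 10368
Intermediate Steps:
S(y, I) = 0
A(V) = 24
k(A(-8)) + S(-21 - 13, 33) = 18*24**2 + 0 = 18*576 + 0 = 10368 + 0 = 10368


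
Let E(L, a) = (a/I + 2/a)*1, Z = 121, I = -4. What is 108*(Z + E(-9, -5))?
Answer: 65799/5 ≈ 13160.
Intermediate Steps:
E(L, a) = 2/a - a/4 (E(L, a) = (a/(-4) + 2/a)*1 = (a*(-¼) + 2/a)*1 = (-a/4 + 2/a)*1 = (2/a - a/4)*1 = 2/a - a/4)
108*(Z + E(-9, -5)) = 108*(121 + (2/(-5) - ¼*(-5))) = 108*(121 + (2*(-⅕) + 5/4)) = 108*(121 + (-⅖ + 5/4)) = 108*(121 + 17/20) = 108*(2437/20) = 65799/5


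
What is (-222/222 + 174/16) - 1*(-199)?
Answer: 1671/8 ≈ 208.88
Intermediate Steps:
(-222/222 + 174/16) - 1*(-199) = (-222*1/222 + 174*(1/16)) + 199 = (-1 + 87/8) + 199 = 79/8 + 199 = 1671/8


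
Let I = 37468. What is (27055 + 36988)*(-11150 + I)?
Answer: 1685483674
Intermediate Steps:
(27055 + 36988)*(-11150 + I) = (27055 + 36988)*(-11150 + 37468) = 64043*26318 = 1685483674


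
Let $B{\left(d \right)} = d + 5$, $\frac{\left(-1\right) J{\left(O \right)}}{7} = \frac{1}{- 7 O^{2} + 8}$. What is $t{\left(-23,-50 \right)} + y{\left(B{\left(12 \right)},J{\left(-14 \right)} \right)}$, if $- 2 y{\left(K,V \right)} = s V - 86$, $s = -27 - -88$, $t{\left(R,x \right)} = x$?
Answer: $- \frac{19523}{2728} \approx -7.1565$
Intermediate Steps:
$J{\left(O \right)} = - \frac{7}{8 - 7 O^{2}}$ ($J{\left(O \right)} = - \frac{7}{- 7 O^{2} + 8} = - \frac{7}{8 - 7 O^{2}}$)
$B{\left(d \right)} = 5 + d$
$s = 61$ ($s = -27 + 88 = 61$)
$y{\left(K,V \right)} = 43 - \frac{61 V}{2}$ ($y{\left(K,V \right)} = - \frac{61 V - 86}{2} = - \frac{-86 + 61 V}{2} = 43 - \frac{61 V}{2}$)
$t{\left(-23,-50 \right)} + y{\left(B{\left(12 \right)},J{\left(-14 \right)} \right)} = -50 + \left(43 - \frac{61 \frac{7}{-8 + 7 \left(-14\right)^{2}}}{2}\right) = -50 + \left(43 - \frac{61 \frac{7}{-8 + 7 \cdot 196}}{2}\right) = -50 + \left(43 - \frac{61 \frac{7}{-8 + 1372}}{2}\right) = -50 + \left(43 - \frac{61 \cdot \frac{7}{1364}}{2}\right) = -50 + \left(43 - \frac{61 \cdot 7 \cdot \frac{1}{1364}}{2}\right) = -50 + \left(43 - \frac{427}{2728}\right) = -50 + \frac{116877}{2728} = - \frac{19523}{2728}$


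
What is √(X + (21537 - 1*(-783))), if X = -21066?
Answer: √1254 ≈ 35.412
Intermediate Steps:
√(X + (21537 - 1*(-783))) = √(-21066 + (21537 - 1*(-783))) = √(-21066 + (21537 + 783)) = √(-21066 + 22320) = √1254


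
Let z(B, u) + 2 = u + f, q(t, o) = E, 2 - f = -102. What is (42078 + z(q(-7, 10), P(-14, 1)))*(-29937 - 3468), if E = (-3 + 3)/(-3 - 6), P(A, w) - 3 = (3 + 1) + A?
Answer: -1408789065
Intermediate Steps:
f = 104 (f = 2 - 1*(-102) = 2 + 102 = 104)
P(A, w) = 7 + A (P(A, w) = 3 + ((3 + 1) + A) = 3 + (4 + A) = 7 + A)
E = 0 (E = 0/(-9) = 0*(-⅑) = 0)
q(t, o) = 0
z(B, u) = 102 + u (z(B, u) = -2 + (u + 104) = -2 + (104 + u) = 102 + u)
(42078 + z(q(-7, 10), P(-14, 1)))*(-29937 - 3468) = (42078 + (102 + (7 - 14)))*(-29937 - 3468) = (42078 + (102 - 7))*(-33405) = (42078 + 95)*(-33405) = 42173*(-33405) = -1408789065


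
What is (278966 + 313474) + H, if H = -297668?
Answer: 294772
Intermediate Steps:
(278966 + 313474) + H = (278966 + 313474) - 297668 = 592440 - 297668 = 294772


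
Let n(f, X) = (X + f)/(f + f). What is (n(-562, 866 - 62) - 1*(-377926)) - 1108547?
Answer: -410609123/562 ≈ -7.3062e+5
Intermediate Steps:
n(f, X) = (X + f)/(2*f) (n(f, X) = (X + f)/((2*f)) = (X + f)*(1/(2*f)) = (X + f)/(2*f))
(n(-562, 866 - 62) - 1*(-377926)) - 1108547 = ((½)*((866 - 62) - 562)/(-562) - 1*(-377926)) - 1108547 = ((½)*(-1/562)*(804 - 562) + 377926) - 1108547 = ((½)*(-1/562)*242 + 377926) - 1108547 = (-121/562 + 377926) - 1108547 = 212394291/562 - 1108547 = -410609123/562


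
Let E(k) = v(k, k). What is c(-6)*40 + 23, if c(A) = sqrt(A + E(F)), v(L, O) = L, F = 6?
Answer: 23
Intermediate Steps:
E(k) = k
c(A) = sqrt(6 + A) (c(A) = sqrt(A + 6) = sqrt(6 + A))
c(-6)*40 + 23 = sqrt(6 - 6)*40 + 23 = sqrt(0)*40 + 23 = 0*40 + 23 = 0 + 23 = 23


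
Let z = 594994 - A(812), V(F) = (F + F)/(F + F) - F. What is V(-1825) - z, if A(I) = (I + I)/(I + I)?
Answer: -593167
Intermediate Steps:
A(I) = 1 (A(I) = (2*I)/((2*I)) = (2*I)*(1/(2*I)) = 1)
V(F) = 1 - F (V(F) = (2*F)/((2*F)) - F = (2*F)*(1/(2*F)) - F = 1 - F)
z = 594993 (z = 594994 - 1*1 = 594994 - 1 = 594993)
V(-1825) - z = (1 - 1*(-1825)) - 1*594993 = (1 + 1825) - 594993 = 1826 - 594993 = -593167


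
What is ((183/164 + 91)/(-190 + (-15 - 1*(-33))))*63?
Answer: -951741/28208 ≈ -33.740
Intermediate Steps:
((183/164 + 91)/(-190 + (-15 - 1*(-33))))*63 = ((183*(1/164) + 91)/(-190 + (-15 + 33)))*63 = ((183/164 + 91)/(-190 + 18))*63 = ((15107/164)/(-172))*63 = ((15107/164)*(-1/172))*63 = -15107/28208*63 = -951741/28208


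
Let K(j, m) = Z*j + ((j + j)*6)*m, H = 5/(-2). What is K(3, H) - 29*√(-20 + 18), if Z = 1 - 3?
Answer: -96 - 29*I*√2 ≈ -96.0 - 41.012*I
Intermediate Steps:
H = -5/2 (H = 5*(-½) = -5/2 ≈ -2.5000)
Z = -2
K(j, m) = -2*j + 12*j*m (K(j, m) = -2*j + ((j + j)*6)*m = -2*j + ((2*j)*6)*m = -2*j + (12*j)*m = -2*j + 12*j*m)
K(3, H) - 29*√(-20 + 18) = 2*3*(-1 + 6*(-5/2)) - 29*√(-20 + 18) = 2*3*(-1 - 15) - 29*I*√2 = 2*3*(-16) - 29*I*√2 = -96 - 29*I*√2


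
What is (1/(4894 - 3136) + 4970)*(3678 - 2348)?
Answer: 5810278565/879 ≈ 6.6101e+6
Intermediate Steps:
(1/(4894 - 3136) + 4970)*(3678 - 2348) = (1/1758 + 4970)*1330 = (8737261/1758)*1330 = 5810278565/879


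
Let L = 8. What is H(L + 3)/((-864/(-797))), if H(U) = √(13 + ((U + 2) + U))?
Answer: 797*√37/864 ≈ 5.6111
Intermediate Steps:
H(U) = √(15 + 2*U) (H(U) = √(13 + ((2 + U) + U)) = √(13 + (2 + 2*U)) = √(15 + 2*U))
H(L + 3)/((-864/(-797))) = √(15 + 2*(8 + 3))/((-864/(-797))) = √(15 + 2*11)/((-864*(-1/797))) = √(15 + 22)/(864/797) = √37*(797/864) = 797*√37/864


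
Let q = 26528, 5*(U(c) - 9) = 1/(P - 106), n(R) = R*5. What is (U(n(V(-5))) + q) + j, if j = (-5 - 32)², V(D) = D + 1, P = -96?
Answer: 28185059/1010 ≈ 27906.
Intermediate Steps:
V(D) = 1 + D
j = 1369 (j = (-37)² = 1369)
n(R) = 5*R
U(c) = 9089/1010 (U(c) = 9 + 1/(5*(-96 - 106)) = 9 + (⅕)/(-202) = 9 + (⅕)*(-1/202) = 9 - 1/1010 = 9089/1010)
(U(n(V(-5))) + q) + j = (9089/1010 + 26528) + 1369 = 26802369/1010 + 1369 = 28185059/1010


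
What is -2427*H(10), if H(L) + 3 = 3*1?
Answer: 0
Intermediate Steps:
H(L) = 0 (H(L) = -3 + 3*1 = -3 + 3 = 0)
-2427*H(10) = -2427*0 = 0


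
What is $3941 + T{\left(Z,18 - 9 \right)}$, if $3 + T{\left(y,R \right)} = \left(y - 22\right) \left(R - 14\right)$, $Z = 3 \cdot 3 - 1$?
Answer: $4008$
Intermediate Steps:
$Z = 8$ ($Z = 9 - 1 = 8$)
$T{\left(y,R \right)} = -3 + \left(-22 + y\right) \left(-14 + R\right)$ ($T{\left(y,R \right)} = -3 + \left(y - 22\right) \left(R - 14\right) = -3 + \left(-22 + y\right) \left(-14 + R\right)$)
$3941 + T{\left(Z,18 - 9 \right)} = 3941 + \left(305 - 22 \left(18 - 9\right) - 112 + \left(18 - 9\right) 8\right) = 3941 + \left(305 - 198 - 112 + 9 \cdot 8\right) = 3941 + \left(305 - 198 - 112 + 72\right) = 3941 + 67 = 4008$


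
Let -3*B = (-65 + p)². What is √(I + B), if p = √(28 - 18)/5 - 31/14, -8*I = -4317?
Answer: √(-170477970 + 1580880*√10)/420 ≈ 30.628*I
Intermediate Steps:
I = 4317/8 (I = -⅛*(-4317) = 4317/8 ≈ 539.63)
p = -31/14 + √10/5 (p = √10*(⅕) - 31*1/14 = √10/5 - 31/14 = -31/14 + √10/5 ≈ -1.5818)
B = -(-941/14 + √10/5)²/3 (B = -(-65 + (-31/14 + √10/5))²/3 = -(-941/14 + √10/5)²/3 ≈ -1477.7)
√(I + B) = √(4317/8 + (-4427797/2940 + 941*√10/105)) = √(-5682599/5880 + 941*√10/105)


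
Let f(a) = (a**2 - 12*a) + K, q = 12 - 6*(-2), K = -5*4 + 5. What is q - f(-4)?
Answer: -25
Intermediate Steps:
K = -15 (K = -20 + 5 = -15)
q = 24 (q = 12 + 12 = 24)
f(a) = -15 + a**2 - 12*a (f(a) = (a**2 - 12*a) - 15 = -15 + a**2 - 12*a)
q - f(-4) = 24 - (-15 + (-4)**2 - 12*(-4)) = 24 - (-15 + 16 + 48) = 24 - 1*49 = 24 - 49 = -25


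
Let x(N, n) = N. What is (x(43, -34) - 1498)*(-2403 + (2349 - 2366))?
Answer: 3521100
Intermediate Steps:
(x(43, -34) - 1498)*(-2403 + (2349 - 2366)) = (43 - 1498)*(-2403 + (2349 - 2366)) = -1455*(-2403 - 17) = -1455*(-2420) = 3521100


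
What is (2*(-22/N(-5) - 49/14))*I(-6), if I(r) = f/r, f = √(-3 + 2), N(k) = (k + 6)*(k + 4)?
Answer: -37*I/6 ≈ -6.1667*I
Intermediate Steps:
N(k) = (4 + k)*(6 + k) (N(k) = (6 + k)*(4 + k) = (4 + k)*(6 + k))
f = I (f = √(-1) = I ≈ 1.0*I)
I(r) = I/r
(2*(-22/N(-5) - 49/14))*I(-6) = (2*(-22/(24 + (-5)² + 10*(-5)) - 49/14))*(I/(-6)) = (2*(-22/(24 + 25 - 50) - 49*1/14))*(I*(-⅙)) = (2*(-22/(-1) - 7/2))*(-I/6) = (2*(-22*(-1) - 7/2))*(-I/6) = (2*(22 - 7/2))*(-I/6) = (2*(37/2))*(-I/6) = 37*(-I/6) = -37*I/6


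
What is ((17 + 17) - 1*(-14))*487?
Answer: 23376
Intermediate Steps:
((17 + 17) - 1*(-14))*487 = (34 + 14)*487 = 48*487 = 23376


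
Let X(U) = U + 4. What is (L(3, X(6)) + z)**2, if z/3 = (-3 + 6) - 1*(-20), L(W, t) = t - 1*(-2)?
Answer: 6561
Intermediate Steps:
X(U) = 4 + U
L(W, t) = 2 + t (L(W, t) = t + 2 = 2 + t)
z = 69 (z = 3*((-3 + 6) - 1*(-20)) = 3*(3 + 20) = 3*23 = 69)
(L(3, X(6)) + z)**2 = ((2 + (4 + 6)) + 69)**2 = ((2 + 10) + 69)**2 = (12 + 69)**2 = 81**2 = 6561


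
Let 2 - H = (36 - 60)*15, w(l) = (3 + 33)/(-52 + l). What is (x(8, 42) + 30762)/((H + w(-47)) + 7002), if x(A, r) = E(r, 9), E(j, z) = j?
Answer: 28237/6750 ≈ 4.1833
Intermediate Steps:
w(l) = 36/(-52 + l)
x(A, r) = r
H = 362 (H = 2 - (36 - 60)*15 = 2 - (-24)*15 = 2 - 1*(-360) = 2 + 360 = 362)
(x(8, 42) + 30762)/((H + w(-47)) + 7002) = (42 + 30762)/((362 + 36/(-52 - 47)) + 7002) = 30804/((362 + 36/(-99)) + 7002) = 30804/((362 + 36*(-1/99)) + 7002) = 30804/((362 - 4/11) + 7002) = 30804/(3978/11 + 7002) = 30804/(81000/11) = 30804*(11/81000) = 28237/6750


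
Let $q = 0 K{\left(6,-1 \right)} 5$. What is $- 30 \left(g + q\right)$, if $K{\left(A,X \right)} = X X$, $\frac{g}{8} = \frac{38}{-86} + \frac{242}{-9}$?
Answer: $\frac{846160}{129} \approx 6559.4$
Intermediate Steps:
$g = - \frac{84616}{387}$ ($g = 8 \left(\frac{38}{-86} + \frac{242}{-9}\right) = 8 \left(38 \left(- \frac{1}{86}\right) + 242 \left(- \frac{1}{9}\right)\right) = 8 \left(- \frac{19}{43} - \frac{242}{9}\right) = 8 \left(- \frac{10577}{387}\right) = - \frac{84616}{387} \approx -218.65$)
$K{\left(A,X \right)} = X^{2}$
$q = 0$ ($q = 0 \left(-1\right)^{2} \cdot 5 = 0 \cdot 1 \cdot 5 = 0 \cdot 5 = 0$)
$- 30 \left(g + q\right) = - 30 \left(- \frac{84616}{387} + 0\right) = \left(-30\right) \left(- \frac{84616}{387}\right) = \frac{846160}{129}$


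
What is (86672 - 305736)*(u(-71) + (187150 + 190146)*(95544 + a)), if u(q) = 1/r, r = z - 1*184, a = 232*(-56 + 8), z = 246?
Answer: -216271114466785244/31 ≈ -6.9765e+15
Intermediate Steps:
a = -11136 (a = 232*(-48) = -11136)
r = 62 (r = 246 - 1*184 = 246 - 184 = 62)
u(q) = 1/62
(86672 - 305736)*(u(-71) + (187150 + 190146)*(95544 + a)) = (86672 - 305736)*(1/62 + (187150 + 190146)*(95544 - 11136)) = -219064*(1/62 + 377296*84408) = -219064*(1/62 + 31846800768) = -219064*1974501647617/62 = -216271114466785244/31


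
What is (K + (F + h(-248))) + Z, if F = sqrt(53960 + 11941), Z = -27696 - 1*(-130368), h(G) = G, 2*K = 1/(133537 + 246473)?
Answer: 77844288481/760020 + sqrt(65901) ≈ 1.0268e+5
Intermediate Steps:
K = 1/760020 (K = 1/(2*(133537 + 246473)) = (1/2)/380010 = (1/2)*(1/380010) = 1/760020 ≈ 1.3158e-6)
Z = 102672 (Z = -27696 + 130368 = 102672)
F = sqrt(65901) ≈ 256.71
(K + (F + h(-248))) + Z = (1/760020 + (sqrt(65901) - 248)) + 102672 = (1/760020 + (-248 + sqrt(65901))) + 102672 = (-188484959/760020 + sqrt(65901)) + 102672 = 77844288481/760020 + sqrt(65901)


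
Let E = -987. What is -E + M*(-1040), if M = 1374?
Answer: -1427973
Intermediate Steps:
-E + M*(-1040) = -1*(-987) + 1374*(-1040) = 987 - 1428960 = -1427973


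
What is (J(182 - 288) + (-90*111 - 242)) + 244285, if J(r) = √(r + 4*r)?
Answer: 234053 + I*√530 ≈ 2.3405e+5 + 23.022*I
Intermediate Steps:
J(r) = √5*√r (J(r) = √(5*r) = √5*√r)
(J(182 - 288) + (-90*111 - 242)) + 244285 = (√5*√(182 - 288) + (-90*111 - 242)) + 244285 = (√5*√(-106) + (-9990 - 242)) + 244285 = (√5*(I*√106) - 10232) + 244285 = (I*√530 - 10232) + 244285 = (-10232 + I*√530) + 244285 = 234053 + I*√530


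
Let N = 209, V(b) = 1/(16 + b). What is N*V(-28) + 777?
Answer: 9115/12 ≈ 759.58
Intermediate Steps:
N*V(-28) + 777 = 209/(16 - 28) + 777 = 209/(-12) + 777 = 209*(-1/12) + 777 = -209/12 + 777 = 9115/12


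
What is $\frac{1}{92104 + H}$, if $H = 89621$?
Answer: $\frac{1}{181725} \approx 5.5028 \cdot 10^{-6}$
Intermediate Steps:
$\frac{1}{92104 + H} = \frac{1}{92104 + 89621} = \frac{1}{181725}$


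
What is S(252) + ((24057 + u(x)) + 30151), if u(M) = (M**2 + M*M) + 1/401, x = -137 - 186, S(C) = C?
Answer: 105510319/401 ≈ 2.6312e+5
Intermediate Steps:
x = -323
u(M) = 1/401 + 2*M**2 (u(M) = (M**2 + M**2) + 1/401 = 2*M**2 + 1/401 = 1/401 + 2*M**2)
S(252) + ((24057 + u(x)) + 30151) = 252 + ((24057 + (1/401 + 2*(-323)**2)) + 30151) = 252 + ((24057 + (1/401 + 2*104329)) + 30151) = 252 + ((24057 + (1/401 + 208658)) + 30151) = 252 + ((24057 + 83671859/401) + 30151) = 252 + (93318716/401 + 30151) = 252 + 105409267/401 = 105510319/401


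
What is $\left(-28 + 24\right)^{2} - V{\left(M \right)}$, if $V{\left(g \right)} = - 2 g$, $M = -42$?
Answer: $-68$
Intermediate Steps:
$\left(-28 + 24\right)^{2} - V{\left(M \right)} = \left(-28 + 24\right)^{2} - \left(-2\right) \left(-42\right) = \left(-4\right)^{2} - 84 = 16 - 84 = -68$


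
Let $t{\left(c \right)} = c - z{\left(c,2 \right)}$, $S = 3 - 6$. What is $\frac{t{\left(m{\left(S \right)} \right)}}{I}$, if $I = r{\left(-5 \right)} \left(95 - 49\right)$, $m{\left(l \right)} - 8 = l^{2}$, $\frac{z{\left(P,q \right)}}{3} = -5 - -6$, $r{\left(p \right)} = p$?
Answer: $- \frac{7}{115} \approx -0.06087$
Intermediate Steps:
$S = -3$
$z{\left(P,q \right)} = 3$ ($z{\left(P,q \right)} = 3 \left(-5 - -6\right) = 3 \left(-5 + 6\right) = 3 \cdot 1 = 3$)
$m{\left(l \right)} = 8 + l^{2}$
$t{\left(c \right)} = -3 + c$ ($t{\left(c \right)} = c - 3 = -3 + c$)
$I = -230$ ($I = - 5 \left(95 - 49\right) = \left(-5\right) 46 = -230$)
$\frac{t{\left(m{\left(S \right)} \right)}}{I} = \frac{-3 + \left(8 + \left(-3\right)^{2}\right)}{-230} = \left(-3 + \left(8 + 9\right)\right) \left(- \frac{1}{230}\right) = \left(-3 + 17\right) \left(- \frac{1}{230}\right) = 14 \left(- \frac{1}{230}\right) = - \frac{7}{115}$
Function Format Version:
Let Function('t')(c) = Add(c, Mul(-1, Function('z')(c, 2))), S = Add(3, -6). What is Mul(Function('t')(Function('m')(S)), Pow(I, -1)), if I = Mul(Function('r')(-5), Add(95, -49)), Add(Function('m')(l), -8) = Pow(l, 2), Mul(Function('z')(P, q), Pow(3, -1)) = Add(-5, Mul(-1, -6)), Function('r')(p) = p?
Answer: Rational(-7, 115) ≈ -0.060870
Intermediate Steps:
S = -3
Function('z')(P, q) = 3 (Function('z')(P, q) = Mul(3, Add(-5, Mul(-1, -6))) = Mul(3, Add(-5, 6)) = Mul(3, 1) = 3)
Function('m')(l) = Add(8, Pow(l, 2))
Function('t')(c) = Add(-3, c) (Function('t')(c) = Add(c, Mul(-1, 3)) = Add(c, -3) = Add(-3, c))
I = -230 (I = Mul(-5, Add(95, -49)) = Mul(-5, 46) = -230)
Mul(Function('t')(Function('m')(S)), Pow(I, -1)) = Mul(Add(-3, Add(8, Pow(-3, 2))), Pow(-230, -1)) = Mul(Add(-3, Add(8, 9)), Rational(-1, 230)) = Mul(Add(-3, 17), Rational(-1, 230)) = Mul(14, Rational(-1, 230)) = Rational(-7, 115)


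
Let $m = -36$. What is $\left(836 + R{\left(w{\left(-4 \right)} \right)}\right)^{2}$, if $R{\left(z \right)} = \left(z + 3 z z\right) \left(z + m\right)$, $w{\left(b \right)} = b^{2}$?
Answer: $220344336$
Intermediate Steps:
$R{\left(z \right)} = \left(-36 + z\right) \left(z + 3 z^{2}\right)$ ($R{\left(z \right)} = \left(z + 3 z z\right) \left(z - 36\right) = \left(z + 3 z^{2}\right) \left(-36 + z\right) = \left(-36 + z\right) \left(z + 3 z^{2}\right)$)
$\left(836 + R{\left(w{\left(-4 \right)} \right)}\right)^{2} = \left(836 + \left(-4\right)^{2} \left(-36 - 107 \left(-4\right)^{2} + 3 \left(\left(-4\right)^{2}\right)^{2}\right)\right)^{2} = \left(836 + 16 \left(-36 - 1712 + 3 \cdot 16^{2}\right)\right)^{2} = \left(836 + 16 \left(-36 - 1712 + 3 \cdot 256\right)\right)^{2} = \left(836 + 16 \left(-36 - 1712 + 768\right)\right)^{2} = \left(836 + 16 \left(-980\right)\right)^{2} = \left(836 - 15680\right)^{2} = \left(-14844\right)^{2} = 220344336$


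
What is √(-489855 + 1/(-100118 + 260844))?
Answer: I*√12654349304253254/160726 ≈ 699.9*I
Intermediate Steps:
√(-489855 + 1/(-100118 + 260844)) = √(-489855 + 1/160726) = √(-78732434729/160726) = I*√12654349304253254/160726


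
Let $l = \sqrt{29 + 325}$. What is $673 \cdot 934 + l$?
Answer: $628582 + \sqrt{354} \approx 6.286 \cdot 10^{5}$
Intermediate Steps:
$l = \sqrt{354} \approx 18.815$
$673 \cdot 934 + l = 673 \cdot 934 + \sqrt{354} = 628582 + \sqrt{354}$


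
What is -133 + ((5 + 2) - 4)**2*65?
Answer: 452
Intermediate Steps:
-133 + ((5 + 2) - 4)**2*65 = -133 + (7 - 4)**2*65 = -133 + 3**2*65 = -133 + 9*65 = -133 + 585 = 452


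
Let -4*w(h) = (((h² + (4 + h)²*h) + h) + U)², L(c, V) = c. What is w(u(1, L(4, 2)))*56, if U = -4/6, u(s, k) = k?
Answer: -9551864/9 ≈ -1.0613e+6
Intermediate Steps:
U = -⅔ (U = -4*⅙ = -⅔ ≈ -0.66667)
w(h) = -(-⅔ + h + h² + h*(4 + h)²)²/4 (w(h) = -(((h² + (4 + h)²*h) + h) - ⅔)²/4 = -(((h² + h*(4 + h)²) + h) - ⅔)²/4 = -((h + h² + h*(4 + h)²) - ⅔)²/4 = -(-⅔ + h + h² + h*(4 + h)²)²/4)
w(u(1, L(4, 2)))*56 = -(-2 + 3*4 + 3*4² + 3*4*(4 + 4)²)²/36*56 = -(-2 + 12 + 3*16 + 3*4*8²)²/36*56 = -(-2 + 12 + 48 + 3*4*64)²/36*56 = -(-2 + 12 + 48 + 768)²/36*56 = -1/36*826²*56 = -1/36*682276*56 = -170569/9*56 = -9551864/9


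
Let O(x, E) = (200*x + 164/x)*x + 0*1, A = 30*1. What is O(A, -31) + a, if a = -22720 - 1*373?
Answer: 157071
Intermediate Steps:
A = 30
O(x, E) = x*(164/x + 200*x) (O(x, E) = (164/x + 200*x)*x + 0 = x*(164/x + 200*x) + 0 = x*(164/x + 200*x))
a = -23093 (a = -22720 - 373 = -23093)
O(A, -31) + a = (164 + 200*30**2) - 23093 = (164 + 200*900) - 23093 = (164 + 180000) - 23093 = 180164 - 23093 = 157071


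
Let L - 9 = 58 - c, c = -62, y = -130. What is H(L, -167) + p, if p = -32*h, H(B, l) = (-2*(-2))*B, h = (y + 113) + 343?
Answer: -9916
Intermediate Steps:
h = 326 (h = (-130 + 113) + 343 = -17 + 343 = 326)
L = 129 (L = 9 + (58 - 1*(-62)) = 9 + (58 + 62) = 9 + 120 = 129)
H(B, l) = 4*B
p = -10432 (p = -32*326 = -10432)
H(L, -167) + p = 4*129 - 10432 = 516 - 10432 = -9916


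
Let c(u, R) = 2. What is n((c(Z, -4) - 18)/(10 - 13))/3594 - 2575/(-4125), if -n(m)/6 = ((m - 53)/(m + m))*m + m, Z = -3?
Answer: 129499/197670 ≈ 0.65513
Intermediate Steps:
n(m) = 159 - 9*m (n(m) = -6*(((m - 53)/(m + m))*m + m) = -6*(((-53 + m)/((2*m)))*m + m) = -6*(((-53 + m)*(1/(2*m)))*m + m) = -6*(((-53 + m)/(2*m))*m + m) = -6*((-53/2 + m/2) + m) = -6*(-53/2 + 3*m/2) = 159 - 9*m)
n((c(Z, -4) - 18)/(10 - 13))/3594 - 2575/(-4125) = (159 - 9*(2 - 18)/(10 - 13))/3594 - 2575/(-4125) = (159 - (-144)/(-3))*(1/3594) - 2575*(-1/4125) = (159 - (-144)*(-1)/3)*(1/3594) + 103/165 = (159 - 9*16/3)*(1/3594) + 103/165 = (159 - 48)*(1/3594) + 103/165 = 111*(1/3594) + 103/165 = 37/1198 + 103/165 = 129499/197670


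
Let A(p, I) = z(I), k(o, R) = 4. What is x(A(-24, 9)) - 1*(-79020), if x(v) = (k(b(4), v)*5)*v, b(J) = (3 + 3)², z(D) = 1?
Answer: 79040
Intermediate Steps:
b(J) = 36 (b(J) = 6² = 36)
A(p, I) = 1
x(v) = 20*v (x(v) = (4*5)*v = 20*v)
x(A(-24, 9)) - 1*(-79020) = 20*1 - 1*(-79020) = 20 + 79020 = 79040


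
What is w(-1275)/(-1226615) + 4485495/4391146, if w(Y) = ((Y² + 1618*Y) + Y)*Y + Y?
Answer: -490017427245885/1077249110158 ≈ -454.88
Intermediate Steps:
w(Y) = Y + Y*(Y² + 1619*Y) (w(Y) = (Y² + 1619*Y)*Y + Y = Y*(Y² + 1619*Y) + Y = Y + Y*(Y² + 1619*Y))
w(-1275)/(-1226615) + 4485495/4391146 = -1275*(1 + (-1275)² + 1619*(-1275))/(-1226615) + 4485495/4391146 = -1275*(1 + 1625625 - 2064225)*(-1/1226615) + 4485495*(1/4391146) = -1275*(-438599)*(-1/1226615) + 4485495/4391146 = 559213725*(-1/1226615) + 4485495/4391146 = -111842745/245323 + 4485495/4391146 = -490017427245885/1077249110158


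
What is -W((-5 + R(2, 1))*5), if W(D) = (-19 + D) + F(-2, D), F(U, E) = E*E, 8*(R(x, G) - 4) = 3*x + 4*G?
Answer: 259/16 ≈ 16.188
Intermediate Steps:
R(x, G) = 4 + G/2 + 3*x/8 (R(x, G) = 4 + (3*x + 4*G)/8 = 4 + (G/2 + 3*x/8) = 4 + G/2 + 3*x/8)
F(U, E) = E²
W(D) = -19 + D + D² (W(D) = (-19 + D) + D² = -19 + D + D²)
-W((-5 + R(2, 1))*5) = -(-19 + (-5 + (4 + (½)*1 + (3/8)*2))*5 + ((-5 + (4 + (½)*1 + (3/8)*2))*5)²) = -(-19 + (-5 + (4 + ½ + ¾))*5 + ((-5 + (4 + ½ + ¾))*5)²) = -(-19 + (-5 + 21/4)*5 + ((-5 + 21/4)*5)²) = -(-19 + (¼)*5 + ((¼)*5)²) = -(-19 + 5/4 + (5/4)²) = -(-19 + 5/4 + 25/16) = -1*(-259/16) = 259/16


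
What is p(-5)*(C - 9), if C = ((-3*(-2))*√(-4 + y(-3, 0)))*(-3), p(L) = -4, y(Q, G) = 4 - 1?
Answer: 36 + 72*I ≈ 36.0 + 72.0*I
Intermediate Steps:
y(Q, G) = 3
C = -18*I (C = ((-3*(-2))*√(-4 + 3))*(-3) = (6*√(-1))*(-3) = (6*I)*(-3) = -18*I ≈ -18.0*I)
p(-5)*(C - 9) = -4*(-18*I - 9) = -4*(-9 - 18*I) = 36 + 72*I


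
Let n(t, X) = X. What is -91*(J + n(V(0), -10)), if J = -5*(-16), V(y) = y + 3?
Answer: -6370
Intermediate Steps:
V(y) = 3 + y
J = 80
-91*(J + n(V(0), -10)) = -91*(80 - 10) = -91*70 = -6370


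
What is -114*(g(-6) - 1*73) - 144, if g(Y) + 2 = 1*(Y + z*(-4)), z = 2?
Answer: 10002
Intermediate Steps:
g(Y) = -10 + Y (g(Y) = -2 + 1*(Y + 2*(-4)) = -2 + 1*(Y - 8) = -2 + 1*(-8 + Y) = -2 + (-8 + Y) = -10 + Y)
-114*(g(-6) - 1*73) - 144 = -114*((-10 - 6) - 1*73) - 144 = -114*(-16 - 73) - 144 = -114*(-89) - 144 = 10146 - 144 = 10002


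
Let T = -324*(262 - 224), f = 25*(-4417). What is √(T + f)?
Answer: I*√122737 ≈ 350.34*I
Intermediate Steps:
f = -110425
T = -12312 (T = -324*38 = -12312)
√(T + f) = √(-12312 - 110425) = √(-122737) = I*√122737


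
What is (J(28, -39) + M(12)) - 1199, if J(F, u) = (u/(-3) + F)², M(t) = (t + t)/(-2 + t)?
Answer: 2422/5 ≈ 484.40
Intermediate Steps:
M(t) = 2*t/(-2 + t) (M(t) = (2*t)/(-2 + t) = 2*t/(-2 + t))
J(F, u) = (F - u/3)² (J(F, u) = (u*(-⅓) + F)² = (-u/3 + F)² = (F - u/3)²)
(J(28, -39) + M(12)) - 1199 = ((-1*(-39) + 3*28)²/9 + 2*12/(-2 + 12)) - 1199 = ((39 + 84)²/9 + 2*12/10) - 1199 = ((⅑)*123² + 2*12*(⅒)) - 1199 = ((⅑)*15129 + 12/5) - 1199 = (1681 + 12/5) - 1199 = 8417/5 - 1199 = 2422/5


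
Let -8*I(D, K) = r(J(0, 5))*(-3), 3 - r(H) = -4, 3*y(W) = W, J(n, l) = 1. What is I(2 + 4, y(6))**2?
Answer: 441/64 ≈ 6.8906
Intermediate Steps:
y(W) = W/3
r(H) = 7 (r(H) = 3 - 1*(-4) = 3 + 4 = 7)
I(D, K) = 21/8 (I(D, K) = -7*(-3)/8 = -1/8*(-21) = 21/8)
I(2 + 4, y(6))**2 = (21/8)**2 = 441/64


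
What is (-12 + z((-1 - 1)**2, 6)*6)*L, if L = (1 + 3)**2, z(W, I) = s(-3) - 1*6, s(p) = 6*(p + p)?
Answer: -4224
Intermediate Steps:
s(p) = 12*p (s(p) = 6*(2*p) = 12*p)
z(W, I) = -42 (z(W, I) = 12*(-3) - 1*6 = -36 - 6 = -42)
L = 16 (L = 4**2 = 16)
(-12 + z((-1 - 1)**2, 6)*6)*L = (-12 - 42*6)*16 = (-12 - 252)*16 = -264*16 = -4224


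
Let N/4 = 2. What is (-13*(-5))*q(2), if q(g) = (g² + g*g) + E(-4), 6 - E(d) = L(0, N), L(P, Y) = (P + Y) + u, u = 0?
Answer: 390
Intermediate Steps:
N = 8 (N = 4*2 = 8)
L(P, Y) = P + Y (L(P, Y) = (P + Y) + 0 = P + Y)
E(d) = -2 (E(d) = 6 - (0 + 8) = 6 - 1*8 = 6 - 8 = -2)
q(g) = -2 + 2*g² (q(g) = (g² + g*g) - 2 = (g² + g²) - 2 = 2*g² - 2 = -2 + 2*g²)
(-13*(-5))*q(2) = (-13*(-5))*(-2 + 2*2²) = 65*(-2 + 2*4) = 65*(-2 + 8) = 65*6 = 390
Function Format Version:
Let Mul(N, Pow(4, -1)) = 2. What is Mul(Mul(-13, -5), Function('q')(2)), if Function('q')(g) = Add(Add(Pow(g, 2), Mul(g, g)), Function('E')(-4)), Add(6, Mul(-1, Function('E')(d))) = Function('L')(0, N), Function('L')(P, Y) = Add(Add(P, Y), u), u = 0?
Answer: 390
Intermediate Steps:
N = 8 (N = Mul(4, 2) = 8)
Function('L')(P, Y) = Add(P, Y) (Function('L')(P, Y) = Add(Add(P, Y), 0) = Add(P, Y))
Function('E')(d) = -2 (Function('E')(d) = Add(6, Mul(-1, Add(0, 8))) = Add(6, Mul(-1, 8)) = Add(6, -8) = -2)
Function('q')(g) = Add(-2, Mul(2, Pow(g, 2))) (Function('q')(g) = Add(Add(Pow(g, 2), Mul(g, g)), -2) = Add(Add(Pow(g, 2), Pow(g, 2)), -2) = Add(Mul(2, Pow(g, 2)), -2) = Add(-2, Mul(2, Pow(g, 2))))
Mul(Mul(-13, -5), Function('q')(2)) = Mul(Mul(-13, -5), Add(-2, Mul(2, Pow(2, 2)))) = Mul(65, Add(-2, Mul(2, 4))) = Mul(65, Add(-2, 8)) = Mul(65, 6) = 390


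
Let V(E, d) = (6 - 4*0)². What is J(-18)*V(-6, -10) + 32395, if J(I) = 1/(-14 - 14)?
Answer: 226756/7 ≈ 32394.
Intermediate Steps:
J(I) = -1/28 (J(I) = 1/(-28) = -1/28)
V(E, d) = 36 (V(E, d) = (6 + 0)² = 6² = 36)
J(-18)*V(-6, -10) + 32395 = -1/28*36 + 32395 = -9/7 + 32395 = 226756/7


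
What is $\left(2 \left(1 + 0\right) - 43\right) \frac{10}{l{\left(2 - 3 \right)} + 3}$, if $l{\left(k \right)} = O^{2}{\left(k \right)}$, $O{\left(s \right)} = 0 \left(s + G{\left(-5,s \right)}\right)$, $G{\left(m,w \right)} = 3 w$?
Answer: $- \frac{410}{3} \approx -136.67$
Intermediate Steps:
$O{\left(s \right)} = 0$ ($O{\left(s \right)} = 0 \left(s + 3 s\right) = 0 \cdot 4 s = 0$)
$l{\left(k \right)} = 0$ ($l{\left(k \right)} = 0^{2} = 0$)
$\left(2 \left(1 + 0\right) - 43\right) \frac{10}{l{\left(2 - 3 \right)} + 3} = \left(2 \left(1 + 0\right) - 43\right) \frac{10}{0 + 3} = \left(2 \cdot 1 - 43\right) \frac{10}{3} = \left(2 - 43\right) 10 \cdot \frac{1}{3} = \left(-41\right) \frac{10}{3} = - \frac{410}{3}$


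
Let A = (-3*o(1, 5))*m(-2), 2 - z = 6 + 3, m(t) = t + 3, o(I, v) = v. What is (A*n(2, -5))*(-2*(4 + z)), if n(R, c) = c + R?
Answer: 270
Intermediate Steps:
n(R, c) = R + c
m(t) = 3 + t
z = -7 (z = 2 - (6 + 3) = 2 - 1*9 = 2 - 9 = -7)
A = -15 (A = (-3*5)*(3 - 2) = -15*1 = -15)
(A*n(2, -5))*(-2*(4 + z)) = (-15*(2 - 5))*(-2*(4 - 7)) = (-15*(-3))*(-2*(-3)) = 45*6 = 270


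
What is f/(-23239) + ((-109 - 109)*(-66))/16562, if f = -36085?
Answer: 466001251/192442159 ≈ 2.4215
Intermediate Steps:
f/(-23239) + ((-109 - 109)*(-66))/16562 = -36085/(-23239) + ((-109 - 109)*(-66))/16562 = -36085*(-1/23239) - 218*(-66)*(1/16562) = 36085/23239 + 14388*(1/16562) = 36085/23239 + 7194/8281 = 466001251/192442159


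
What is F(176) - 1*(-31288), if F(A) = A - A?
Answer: 31288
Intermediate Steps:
F(A) = 0
F(176) - 1*(-31288) = 0 - 1*(-31288) = 0 + 31288 = 31288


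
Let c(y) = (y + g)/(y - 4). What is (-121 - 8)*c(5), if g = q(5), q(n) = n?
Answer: -1290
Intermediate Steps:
g = 5
c(y) = (5 + y)/(-4 + y) (c(y) = (y + 5)/(y - 4) = (5 + y)/(-4 + y))
(-121 - 8)*c(5) = (-121 - 8)*((5 + 5)/(-4 + 5)) = -129*10/1 = -129*10 = -1290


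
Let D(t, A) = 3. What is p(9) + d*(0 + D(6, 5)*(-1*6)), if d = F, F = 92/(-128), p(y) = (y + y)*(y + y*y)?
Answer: 26127/16 ≈ 1632.9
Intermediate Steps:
p(y) = 2*y*(y + y²) (p(y) = (2*y)*(y + y²) = 2*y*(y + y²))
F = -23/32 (F = 92*(-1/128) = -23/32 ≈ -0.71875)
d = -23/32 ≈ -0.71875
p(9) + d*(0 + D(6, 5)*(-1*6)) = 2*9²*(1 + 9) - 23*(0 + 3*(-1*6))/32 = 2*81*10 - 23*(0 + 3*(-6))/32 = 1620 - 23*(0 - 18)/32 = 1620 - 23/32*(-18) = 1620 + 207/16 = 26127/16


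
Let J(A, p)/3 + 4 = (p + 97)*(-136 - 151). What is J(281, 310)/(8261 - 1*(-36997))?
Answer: -116813/15086 ≈ -7.7431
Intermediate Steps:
J(A, p) = -83529 - 861*p (J(A, p) = -12 + 3*((p + 97)*(-136 - 151)) = -12 + 3*((97 + p)*(-287)) = -12 + 3*(-27839 - 287*p) = -12 + (-83517 - 861*p) = -83529 - 861*p)
J(281, 310)/(8261 - 1*(-36997)) = (-83529 - 861*310)/(8261 - 1*(-36997)) = (-83529 - 266910)/(8261 + 36997) = -350439/45258 = -350439*1/45258 = -116813/15086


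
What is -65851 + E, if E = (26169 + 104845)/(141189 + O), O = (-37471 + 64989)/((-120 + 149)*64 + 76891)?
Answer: -732136753889093/11118237701 ≈ -65850.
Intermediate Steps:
O = 27518/78747 (O = 27518/(29*64 + 76891) = 27518/(1856 + 76891) = 27518/78747 ≈ 0.34945)
E = 10316959458/11118237701 (E = (26169 + 104845)/(141189 + 27518/78747) = 131014/(11118237701/78747) = 131014*(78747/11118237701) = 10316959458/11118237701 ≈ 0.92793)
-65851 + E = -65851 + 10316959458/11118237701 = -732136753889093/11118237701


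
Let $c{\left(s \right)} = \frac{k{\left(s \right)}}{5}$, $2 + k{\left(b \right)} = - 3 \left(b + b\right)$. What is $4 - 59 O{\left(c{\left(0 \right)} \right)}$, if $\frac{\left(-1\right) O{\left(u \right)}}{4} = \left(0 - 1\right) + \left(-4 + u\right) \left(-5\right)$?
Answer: $4960$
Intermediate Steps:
$k{\left(b \right)} = -2 - 6 b$ ($k{\left(b \right)} = -2 - 3 \left(b + b\right) = -2 - 3 \cdot 2 b = -2 - 6 b$)
$c{\left(s \right)} = - \frac{2}{5} - \frac{6 s}{5}$ ($c{\left(s \right)} = \frac{-2 - 6 s}{5} = \left(-2 - 6 s\right) \frac{1}{5} = - \frac{2}{5} - \frac{6 s}{5}$)
$O{\left(u \right)} = -76 + 20 u$ ($O{\left(u \right)} = - 4 \left(\left(0 - 1\right) + \left(-4 + u\right) \left(-5\right)\right) = - 4 \left(-1 - \left(-20 + 5 u\right)\right) = - 4 \left(19 - 5 u\right) = -76 + 20 u$)
$4 - 59 O{\left(c{\left(0 \right)} \right)} = 4 - 59 \left(-76 + 20 \left(- \frac{2}{5} - 0\right)\right) = 4 - 59 \left(-76 + 20 \left(- \frac{2}{5} + 0\right)\right) = 4 - 59 \left(-76 + 20 \left(- \frac{2}{5}\right)\right) = 4 - 59 \left(-76 - 8\right) = 4 - -4956 = 4 + 4956 = 4960$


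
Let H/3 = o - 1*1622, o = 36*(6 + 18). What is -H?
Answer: 2274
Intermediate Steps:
o = 864 (o = 36*24 = 864)
H = -2274 (H = 3*(864 - 1*1622) = 3*(864 - 1622) = 3*(-758) = -2274)
-H = -1*(-2274) = 2274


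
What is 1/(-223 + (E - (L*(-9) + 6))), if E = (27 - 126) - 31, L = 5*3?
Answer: -1/224 ≈ -0.0044643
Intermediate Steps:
L = 15
E = -130 (E = -99 - 31 = -130)
1/(-223 + (E - (L*(-9) + 6))) = 1/(-223 + (-130 - (15*(-9) + 6))) = 1/(-223 + (-130 - (-135 + 6))) = 1/(-223 + (-130 - 1*(-129))) = 1/(-223 + (-130 + 129)) = 1/(-223 - 1) = 1/(-224) = -1/224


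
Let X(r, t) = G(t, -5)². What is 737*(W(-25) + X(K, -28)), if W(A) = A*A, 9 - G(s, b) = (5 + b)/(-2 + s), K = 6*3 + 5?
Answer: 520322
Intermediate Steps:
K = 23 (K = 18 + 5 = 23)
G(s, b) = 9 - (5 + b)/(-2 + s)
X(r, t) = (-18 + 9*t)²/(-2 + t)² (X(r, t) = ((-23 - 1*(-5) + 9*t)/(-2 + t))² = ((-23 + 5 + 9*t)/(-2 + t))² = ((-18 + 9*t)/(-2 + t))² = (-18 + 9*t)²/(-2 + t)²)
W(A) = A²
737*(W(-25) + X(K, -28)) = 737*((-25)² + 81) = 737*(625 + 81) = 737*706 = 520322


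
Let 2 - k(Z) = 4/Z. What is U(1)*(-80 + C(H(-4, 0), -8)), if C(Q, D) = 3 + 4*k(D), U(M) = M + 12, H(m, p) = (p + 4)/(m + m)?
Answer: -871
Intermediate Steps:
H(m, p) = (4 + p)/(2*m) (H(m, p) = (4 + p)/((2*m)) = (4 + p)*(1/(2*m)) = (4 + p)/(2*m))
k(Z) = 2 - 4/Z
U(M) = 12 + M
C(Q, D) = 11 - 16/D (C(Q, D) = 3 + 4*(2 - 4/D) = 3 + (8 - 16/D) = 11 - 16/D)
U(1)*(-80 + C(H(-4, 0), -8)) = (12 + 1)*(-80 + (11 - 16/(-8))) = 13*(-80 + (11 - 16*(-⅛))) = 13*(-80 + (11 + 2)) = 13*(-80 + 13) = 13*(-67) = -871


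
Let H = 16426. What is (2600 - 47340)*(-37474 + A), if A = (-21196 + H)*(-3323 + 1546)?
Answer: -377552627840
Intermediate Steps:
A = 8476290 (A = (-21196 + 16426)*(-3323 + 1546) = -4770*(-1777) = 8476290)
(2600 - 47340)*(-37474 + A) = (2600 - 47340)*(-37474 + 8476290) = -44740*8438816 = -377552627840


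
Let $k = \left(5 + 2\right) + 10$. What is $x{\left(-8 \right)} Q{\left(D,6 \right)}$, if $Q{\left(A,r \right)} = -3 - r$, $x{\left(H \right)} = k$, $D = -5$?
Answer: $-153$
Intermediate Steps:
$k = 17$ ($k = 7 + 10 = 17$)
$x{\left(H \right)} = 17$
$x{\left(-8 \right)} Q{\left(D,6 \right)} = 17 \left(-3 - 6\right) = 17 \left(-9\right) = -153$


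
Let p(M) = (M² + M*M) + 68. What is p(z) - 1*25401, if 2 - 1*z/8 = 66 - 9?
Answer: 361867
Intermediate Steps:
z = -440 (z = 16 - 8*(66 - 9) = 16 - 8*57 = 16 - 456 = -440)
p(M) = 68 + 2*M² (p(M) = (M² + M²) + 68 = 2*M² + 68 = 68 + 2*M²)
p(z) - 1*25401 = (68 + 2*(-440)²) - 1*25401 = (68 + 2*193600) - 25401 = (68 + 387200) - 25401 = 387268 - 25401 = 361867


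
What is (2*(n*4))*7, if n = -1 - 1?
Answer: -112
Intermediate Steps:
n = -2
(2*(n*4))*7 = (2*(-2*4))*7 = (2*(-8))*7 = -16*7 = -112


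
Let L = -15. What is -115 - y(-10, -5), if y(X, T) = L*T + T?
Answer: -185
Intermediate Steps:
y(X, T) = -14*T (y(X, T) = -15*T + T = -14*T)
-115 - y(-10, -5) = -115 - (-14)*(-5) = -115 - 1*70 = -115 - 70 = -185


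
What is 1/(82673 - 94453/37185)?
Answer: 37185/3074101052 ≈ 1.2096e-5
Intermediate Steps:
1/(82673 - 94453/37185) = 1/(3074101052/37185) = 37185/3074101052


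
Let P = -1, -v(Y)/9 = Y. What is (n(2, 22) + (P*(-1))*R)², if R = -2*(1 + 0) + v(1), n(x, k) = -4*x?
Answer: 361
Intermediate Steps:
v(Y) = -9*Y
R = -11 (R = -2*(1 + 0) - 9*1 = -2*1 - 9 = -2 - 9 = -11)
(n(2, 22) + (P*(-1))*R)² = (-4*2 - 1*(-1)*(-11))² = (-8 + 1*(-11))² = (-8 - 11)² = (-19)² = 361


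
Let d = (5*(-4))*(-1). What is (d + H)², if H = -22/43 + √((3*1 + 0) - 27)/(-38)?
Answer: 253498990/667489 - 1676*I*√6/817 ≈ 379.78 - 5.0249*I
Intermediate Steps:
d = 20 (d = -20*(-1) = 20)
H = -22/43 - I*√6/19 (H = -22*1/43 + √((3 + 0) - 27)*(-1/38) = -22/43 + √(3 - 27)*(-1/38) = -22/43 + √(-24)*(-1/38) = -22/43 + (2*I*√6)*(-1/38) = -22/43 - I*√6/19 ≈ -0.51163 - 0.12892*I)
(d + H)² = (20 + (-22/43 - I*√6/19))² = (838/43 - I*√6/19)²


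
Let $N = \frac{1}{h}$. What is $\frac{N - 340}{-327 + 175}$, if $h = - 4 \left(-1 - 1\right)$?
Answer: $\frac{2719}{1216} \approx 2.236$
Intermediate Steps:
$h = 8$ ($h = \left(-4\right) \left(-2\right) = 8$)
$N = \frac{1}{8} \approx 0.125$
$\frac{N - 340}{-327 + 175} = \frac{\frac{1}{8} - 340}{-327 + 175} = \frac{\frac{1}{8} - 340}{-152} = \left(- \frac{2719}{8}\right) \left(- \frac{1}{152}\right) = \frac{2719}{1216}$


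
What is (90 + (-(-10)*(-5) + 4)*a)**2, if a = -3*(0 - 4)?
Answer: 213444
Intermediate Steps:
a = 12 (a = -3*(-4) = 12)
(90 + (-(-10)*(-5) + 4)*a)**2 = (90 + (-(-10)*(-5) + 4)*12)**2 = (90 + (-5*10 + 4)*12)**2 = (90 + (-50 + 4)*12)**2 = (90 - 46*12)**2 = (90 - 552)**2 = (-462)**2 = 213444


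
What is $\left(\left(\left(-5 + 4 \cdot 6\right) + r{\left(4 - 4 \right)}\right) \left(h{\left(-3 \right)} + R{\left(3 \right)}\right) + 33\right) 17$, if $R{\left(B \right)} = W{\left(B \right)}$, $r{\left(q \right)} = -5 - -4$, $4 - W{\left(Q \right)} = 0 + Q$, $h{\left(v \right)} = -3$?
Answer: $-51$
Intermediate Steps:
$W{\left(Q \right)} = 4 - Q$ ($W{\left(Q \right)} = 4 - \left(0 + Q\right) = 4 - Q$)
$r{\left(q \right)} = -1$ ($r{\left(q \right)} = -5 + 4 = -1$)
$R{\left(B \right)} = 4 - B$
$\left(\left(\left(-5 + 4 \cdot 6\right) + r{\left(4 - 4 \right)}\right) \left(h{\left(-3 \right)} + R{\left(3 \right)}\right) + 33\right) 17 = \left(\left(\left(-5 + 4 \cdot 6\right) - 1\right) \left(-3 + \left(4 - 3\right)\right) + 33\right) 17 = \left(\left(\left(-5 + 24\right) - 1\right) \left(-3 + \left(4 - 3\right)\right) + 33\right) 17 = \left(\left(19 - 1\right) \left(-3 + 1\right) + 33\right) 17 = \left(18 \left(-2\right) + 33\right) 17 = \left(-36 + 33\right) 17 = \left(-3\right) 17 = -51$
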